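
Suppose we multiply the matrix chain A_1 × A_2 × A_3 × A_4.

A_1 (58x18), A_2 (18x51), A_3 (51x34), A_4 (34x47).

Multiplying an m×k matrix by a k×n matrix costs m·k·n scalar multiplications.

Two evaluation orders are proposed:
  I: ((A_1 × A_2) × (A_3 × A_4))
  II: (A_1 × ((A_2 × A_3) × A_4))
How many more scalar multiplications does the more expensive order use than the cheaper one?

Order I = ((A_1 × A_2) × (A_3 × A_4)): (A_1 × A_2): 58×18 by 18×51 → 58×51, cost 58·18·51 = 53244; (A_3 × A_4): 51×34 by 34×47 → 51×47, cost 51·34·47 = 81498; ((A_1 × A_2) × (A_3 × A_4)): 58×51 by 51×47 → 58×47, cost 58·51·47 = 139026; cumulative 273768. Total 273768.
Order II = (A_1 × ((A_2 × A_3) × A_4)): (A_2 × A_3): 18×51 by 51×34 → 18×34, cost 18·51·34 = 31212; ((A_2 × A_3) × A_4): 18×34 by 34×47 → 18×47, cost 18·34·47 = 28764; cumulative 59976; (A_1 × ((A_2 × A_3) × A_4)): 58×18 by 18×47 → 58×47, cost 58·18·47 = 49068; cumulative 109044. Total 109044.
Difference: |273768 − 109044| = 164724.

164724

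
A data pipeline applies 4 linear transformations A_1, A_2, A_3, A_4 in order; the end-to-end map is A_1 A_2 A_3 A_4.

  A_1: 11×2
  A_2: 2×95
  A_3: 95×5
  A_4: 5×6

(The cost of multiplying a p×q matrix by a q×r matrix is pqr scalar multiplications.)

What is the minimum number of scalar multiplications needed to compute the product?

1142

Adjacent pairs: A_1A_2 = 11·2·95 = 2090; A_2A_3 = 2·95·5 = 950; A_3A_4 = 95·5·6 = 2850.
Length 3: A_1..A_3: k=1: 0+950+11·2·5=1060; k=2: 2090+0+11·95·5=7315 → min 1060 | A_2..A_4: k=2: 0+2850+2·95·6=3990; k=3: 950+0+2·5·6=1010 → min 1010.
Length 4: A_1..A_4: k=1: 0+1010+11·2·6=1142; k=2: 2090+2850+11·95·6=11210; k=3: 1060+0+11·5·6=1390 → min 1142.
Optimal order: (A_1 ((A_2 A_3) A_4)) with cost 1142.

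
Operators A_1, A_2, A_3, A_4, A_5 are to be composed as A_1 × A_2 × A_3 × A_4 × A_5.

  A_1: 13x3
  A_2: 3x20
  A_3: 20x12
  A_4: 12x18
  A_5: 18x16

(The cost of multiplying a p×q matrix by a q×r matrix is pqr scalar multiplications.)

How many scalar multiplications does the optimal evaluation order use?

2856

Adjacent pairs: A_1A_2 = 13·3·20 = 780; A_2A_3 = 3·20·12 = 720; A_3A_4 = 20·12·18 = 4320; A_4A_5 = 12·18·16 = 3456.
Length 3: A_1..A_3: k=1: 0+720+13·3·12=1188; k=2: 780+0+13·20·12=3900 → min 1188 | A_2..A_4: k=2: 0+4320+3·20·18=5400; k=3: 720+0+3·12·18=1368 → min 1368 | A_3..A_5: k=3: 0+3456+20·12·16=7296; k=4: 4320+0+20·18·16=10080 → min 7296.
Length 4: A_1..A_4: k=1: 0+1368+13·3·18=2070; k=2: 780+4320+13·20·18=9780; k=3: 1188+0+13·12·18=3996 → min 2070 | A_2..A_5: k=2: 0+7296+3·20·16=8256; k=3: 720+3456+3·12·16=4752; k=4: 1368+0+3·18·16=2232 → min 2232.
Length 5: A_1..A_5: k=1: 0+2232+13·3·16=2856; k=2: 780+7296+13·20·16=12236; k=3: 1188+3456+13·12·16=7140; k=4: 2070+0+13·18·16=5814 → min 2856.
Optimal order: (A_1 × (((A_2 × A_3) × A_4) × A_5)) with cost 2856.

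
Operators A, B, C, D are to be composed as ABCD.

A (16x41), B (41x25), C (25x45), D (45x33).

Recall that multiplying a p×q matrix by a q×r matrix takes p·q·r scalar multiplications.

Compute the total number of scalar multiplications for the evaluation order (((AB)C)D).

(AB): 16×41 by 41×25 → 16×25, cost 16·41·25 = 16400
((AB)C): 16×25 by 25×45 → 16×45, cost 16·25·45 = 18000; cumulative 34400
(((AB)C)D): 16×45 by 45×33 → 16×33, cost 16·45·33 = 23760; cumulative 58160
Total: 58160 scalar multiplications.

58160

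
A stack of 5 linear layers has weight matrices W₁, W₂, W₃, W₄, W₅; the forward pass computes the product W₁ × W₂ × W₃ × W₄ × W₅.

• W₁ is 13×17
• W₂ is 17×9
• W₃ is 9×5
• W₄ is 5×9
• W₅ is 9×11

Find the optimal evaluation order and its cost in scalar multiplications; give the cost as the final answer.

Adjacent pairs: W₁W₂ = 13·17·9 = 1989; W₂W₃ = 17·9·5 = 765; W₃W₄ = 9·5·9 = 405; W₄W₅ = 5·9·11 = 495.
Length 3: W₁..W₃: k=1: 0+765+13·17·5=1870; k=2: 1989+0+13·9·5=2574 → min 1870 | W₂..W₄: k=2: 0+405+17·9·9=1782; k=3: 765+0+17·5·9=1530 → min 1530 | W₃..W₅: k=3: 0+495+9·5·11=990; k=4: 405+0+9·9·11=1296 → min 990.
Length 4: W₁..W₄: k=1: 0+1530+13·17·9=3519; k=2: 1989+405+13·9·9=3447; k=3: 1870+0+13·5·9=2455 → min 2455 | W₂..W₅: k=2: 0+990+17·9·11=2673; k=3: 765+495+17·5·11=2195; k=4: 1530+0+17·9·11=3213 → min 2195.
Length 5: W₁..W₅: k=1: 0+2195+13·17·11=4626; k=2: 1989+990+13·9·11=4266; k=3: 1870+495+13·5·11=3080; k=4: 2455+0+13·9·11=3742 → min 3080.
Optimal parenthesization: ((W₁ × (W₂ × W₃)) × (W₄ × W₅)) with cost 3080.

3080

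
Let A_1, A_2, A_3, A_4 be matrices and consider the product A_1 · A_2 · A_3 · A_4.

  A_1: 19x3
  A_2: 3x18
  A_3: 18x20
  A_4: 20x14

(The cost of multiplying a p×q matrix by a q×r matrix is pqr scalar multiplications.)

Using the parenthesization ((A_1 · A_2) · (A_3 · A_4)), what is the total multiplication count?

10854

(A_1 · A_2): 19×3 by 3×18 → 19×18, cost 19·3·18 = 1026
(A_3 · A_4): 18×20 by 20×14 → 18×14, cost 18·20·14 = 5040
((A_1 · A_2) · (A_3 · A_4)): 19×18 by 18×14 → 19×14, cost 19·18·14 = 4788; cumulative 10854
Total: 10854 scalar multiplications.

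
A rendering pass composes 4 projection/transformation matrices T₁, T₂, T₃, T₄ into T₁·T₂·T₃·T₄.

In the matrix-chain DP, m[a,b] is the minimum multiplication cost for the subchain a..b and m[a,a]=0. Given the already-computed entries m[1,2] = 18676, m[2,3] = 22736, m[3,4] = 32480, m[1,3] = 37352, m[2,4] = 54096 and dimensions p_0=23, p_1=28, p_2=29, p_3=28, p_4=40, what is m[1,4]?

m[1,4] = min over k∈[1,3] of m[1,k]+m[k+1,4]+p_{0}·p_k·p_{4}.
k=1: 0 + 54096 + 23·28·40 = 79856; k=2: 18676 + 32480 + 23·29·40 = 77836; k=3: 37352 + 0 + 23·28·40 = 63112.
Minimum: 63112 at k=3.

63112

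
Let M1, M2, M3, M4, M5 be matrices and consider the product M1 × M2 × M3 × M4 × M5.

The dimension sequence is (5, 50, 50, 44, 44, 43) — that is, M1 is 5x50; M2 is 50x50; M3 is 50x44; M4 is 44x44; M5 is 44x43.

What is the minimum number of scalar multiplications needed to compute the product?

42640

Adjacent pairs: M1M2 = 5·50·50 = 12500; M2M3 = 50·50·44 = 110000; M3M4 = 50·44·44 = 96800; M4M5 = 44·44·43 = 83248.
Length 3: M1..M3: k=1: 0+110000+5·50·44=121000; k=2: 12500+0+5·50·44=23500 → min 23500 | M2..M4: k=2: 0+96800+50·50·44=206800; k=3: 110000+0+50·44·44=206800 → min 206800 | M3..M5: k=3: 0+83248+50·44·43=177848; k=4: 96800+0+50·44·43=191400 → min 177848.
Length 4: M1..M4: k=1: 0+206800+5·50·44=217800; k=2: 12500+96800+5·50·44=120300; k=3: 23500+0+5·44·44=33180 → min 33180 | M2..M5: k=2: 0+177848+50·50·43=285348; k=3: 110000+83248+50·44·43=287848; k=4: 206800+0+50·44·43=301400 → min 285348.
Length 5: M1..M5: k=1: 0+285348+5·50·43=296098; k=2: 12500+177848+5·50·43=201098; k=3: 23500+83248+5·44·43=116208; k=4: 33180+0+5·44·43=42640 → min 42640.
Optimal order: ((((M1 × M2) × M3) × M4) × M5) with cost 42640.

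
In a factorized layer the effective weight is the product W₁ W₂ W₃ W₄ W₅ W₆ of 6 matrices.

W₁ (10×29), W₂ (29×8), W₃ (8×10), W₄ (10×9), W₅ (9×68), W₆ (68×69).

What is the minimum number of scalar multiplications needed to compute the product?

50992

Adjacent pairs: W₁W₂ = 10·29·8 = 2320; W₂W₃ = 29·8·10 = 2320; W₃W₄ = 8·10·9 = 720; W₄W₅ = 10·9·68 = 6120; W₅W₆ = 9·68·69 = 42228.
Length 3: W₁..W₃: k=1: 0+2320+10·29·10=5220; k=2: 2320+0+10·8·10=3120 → min 3120 | W₂..W₄: k=2: 0+720+29·8·9=2808; k=3: 2320+0+29·10·9=4930 → min 2808 | W₃..W₅: k=3: 0+6120+8·10·68=11560; k=4: 720+0+8·9·68=5616 → min 5616 | W₄..W₆: k=4: 0+42228+10·9·69=48438; k=5: 6120+0+10·68·69=53040 → min 48438.
Length 4: W₁..W₄: k=1: 0+2808+10·29·9=5418; k=2: 2320+720+10·8·9=3760; k=3: 3120+0+10·10·9=4020 → min 3760 | W₂..W₅: k=2: 0+5616+29·8·68=21392; k=3: 2320+6120+29·10·68=28160; k=4: 2808+0+29·9·68=20556 → min 20556 | W₃..W₆: k=3: 0+48438+8·10·69=53958; k=4: 720+42228+8·9·69=47916; k=5: 5616+0+8·68·69=43152 → min 43152.
Length 5: W₁..W₅: k=1: 0+20556+10·29·68=40276; k=2: 2320+5616+10·8·68=13376; k=3: 3120+6120+10·10·68=16040; k=4: 3760+0+10·9·68=9880 → min 9880 | W₂..W₆: k=2: 0+43152+29·8·69=59160; k=3: 2320+48438+29·10·69=70768; k=4: 2808+42228+29·9·69=63045; k=5: 20556+0+29·68·69=156624 → min 59160.
Length 6: W₁..W₆: k=1: 0+59160+10·29·69=79170; k=2: 2320+43152+10·8·69=50992; k=3: 3120+48438+10·10·69=58458; k=4: 3760+42228+10·9·69=52198; k=5: 9880+0+10·68·69=56800 → min 50992.
Optimal order: ((W₁ W₂) (((W₃ W₄) W₅) W₆)) with cost 50992.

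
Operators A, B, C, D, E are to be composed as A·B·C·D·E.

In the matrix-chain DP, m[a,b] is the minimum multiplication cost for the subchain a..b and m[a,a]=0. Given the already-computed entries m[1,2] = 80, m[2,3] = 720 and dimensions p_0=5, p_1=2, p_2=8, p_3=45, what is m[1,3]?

m[1,3] = min over k∈[1,2] of m[1,k]+m[k+1,3]+p_{0}·p_k·p_{3}.
k=1: 0 + 720 + 5·2·45 = 1170; k=2: 80 + 0 + 5·8·45 = 1880.
Minimum: 1170 at k=1.

1170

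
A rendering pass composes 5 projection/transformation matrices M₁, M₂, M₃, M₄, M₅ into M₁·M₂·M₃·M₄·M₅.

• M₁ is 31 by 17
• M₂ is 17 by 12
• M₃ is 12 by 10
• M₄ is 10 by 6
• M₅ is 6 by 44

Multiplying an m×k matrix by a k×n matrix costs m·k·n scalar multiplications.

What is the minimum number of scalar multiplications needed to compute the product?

13290

Adjacent pairs: M₁M₂ = 31·17·12 = 6324; M₂M₃ = 17·12·10 = 2040; M₃M₄ = 12·10·6 = 720; M₄M₅ = 10·6·44 = 2640.
Length 3: M₁..M₃: k=1: 0+2040+31·17·10=7310; k=2: 6324+0+31·12·10=10044 → min 7310 | M₂..M₄: k=2: 0+720+17·12·6=1944; k=3: 2040+0+17·10·6=3060 → min 1944 | M₃..M₅: k=3: 0+2640+12·10·44=7920; k=4: 720+0+12·6·44=3888 → min 3888.
Length 4: M₁..M₄: k=1: 0+1944+31·17·6=5106; k=2: 6324+720+31·12·6=9276; k=3: 7310+0+31·10·6=9170 → min 5106 | M₂..M₅: k=2: 0+3888+17·12·44=12864; k=3: 2040+2640+17·10·44=12160; k=4: 1944+0+17·6·44=6432 → min 6432.
Length 5: M₁..M₅: k=1: 0+6432+31·17·44=29620; k=2: 6324+3888+31·12·44=26580; k=3: 7310+2640+31·10·44=23590; k=4: 5106+0+31·6·44=13290 → min 13290.
Optimal order: ((M₁·(M₂·(M₃·M₄)))·M₅) with cost 13290.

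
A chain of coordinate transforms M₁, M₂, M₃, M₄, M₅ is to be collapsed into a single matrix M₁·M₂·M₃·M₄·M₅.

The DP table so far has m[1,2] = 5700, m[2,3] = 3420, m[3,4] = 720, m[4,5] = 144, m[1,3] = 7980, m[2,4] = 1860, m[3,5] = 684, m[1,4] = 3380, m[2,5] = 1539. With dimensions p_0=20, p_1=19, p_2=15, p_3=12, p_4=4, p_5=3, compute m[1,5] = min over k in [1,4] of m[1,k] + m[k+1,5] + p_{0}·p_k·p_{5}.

m[1,5] = min over k∈[1,4] of m[1,k]+m[k+1,5]+p_{0}·p_k·p_{5}.
k=1: 0 + 1539 + 20·19·3 = 2679; k=2: 5700 + 684 + 20·15·3 = 7284; k=3: 7980 + 144 + 20·12·3 = 8844; k=4: 3380 + 0 + 20·4·3 = 3620.
Minimum: 2679 at k=1.

2679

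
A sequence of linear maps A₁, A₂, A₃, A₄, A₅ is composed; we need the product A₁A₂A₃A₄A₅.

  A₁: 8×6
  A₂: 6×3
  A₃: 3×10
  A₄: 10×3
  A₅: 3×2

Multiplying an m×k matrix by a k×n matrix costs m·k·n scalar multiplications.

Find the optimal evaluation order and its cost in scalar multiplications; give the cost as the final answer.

240

Adjacent pairs: A₁A₂ = 8·6·3 = 144; A₂A₃ = 6·3·10 = 180; A₃A₄ = 3·10·3 = 90; A₄A₅ = 10·3·2 = 60.
Length 3: A₁..A₃: k=1: 0+180+8·6·10=660; k=2: 144+0+8·3·10=384 → min 384 | A₂..A₄: k=2: 0+90+6·3·3=144; k=3: 180+0+6·10·3=360 → min 144 | A₃..A₅: k=3: 0+60+3·10·2=120; k=4: 90+0+3·3·2=108 → min 108.
Length 4: A₁..A₄: k=1: 0+144+8·6·3=288; k=2: 144+90+8·3·3=306; k=3: 384+0+8·10·3=624 → min 288 | A₂..A₅: k=2: 0+108+6·3·2=144; k=3: 180+60+6·10·2=360; k=4: 144+0+6·3·2=180 → min 144.
Length 5: A₁..A₅: k=1: 0+144+8·6·2=240; k=2: 144+108+8·3·2=300; k=3: 384+60+8·10·2=604; k=4: 288+0+8·3·2=336 → min 240.
Optimal parenthesization: (A₁(A₂((A₃A₄)A₅))) with cost 240.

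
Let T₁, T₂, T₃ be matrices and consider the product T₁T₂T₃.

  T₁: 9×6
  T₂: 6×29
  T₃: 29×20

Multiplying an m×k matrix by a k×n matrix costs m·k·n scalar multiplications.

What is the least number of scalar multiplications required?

4560

Order (T₁(T₂T₃)): (T₂T₃): 6×29 by 29×20 → 6×20, cost 6·29·20 = 3480; (T₁(T₂T₃)): 9×6 by 6×20 → 9×20, cost 9·6·20 = 1080; cumulative 4560. Total 4560.
Order ((T₁T₂)T₃): (T₁T₂): 9×6 by 6×29 → 9×29, cost 9·6·29 = 1566; ((T₁T₂)T₃): 9×29 by 29×20 → 9×20, cost 9·29·20 = 5220; cumulative 6786. Total 6786.
Minimum: 4560.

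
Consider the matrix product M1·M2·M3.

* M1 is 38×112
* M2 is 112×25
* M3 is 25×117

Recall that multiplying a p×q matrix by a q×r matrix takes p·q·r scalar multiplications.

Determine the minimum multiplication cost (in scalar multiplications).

Order (M1·(M2·M3)): (M2·M3): 112×25 by 25×117 → 112×117, cost 112·25·117 = 327600; (M1·(M2·M3)): 38×112 by 112×117 → 38×117, cost 38·112·117 = 497952; cumulative 825552. Total 825552.
Order ((M1·M2)·M3): (M1·M2): 38×112 by 112×25 → 38×25, cost 38·112·25 = 106400; ((M1·M2)·M3): 38×25 by 25×117 → 38×117, cost 38·25·117 = 111150; cumulative 217550. Total 217550.
Minimum: 217550.

217550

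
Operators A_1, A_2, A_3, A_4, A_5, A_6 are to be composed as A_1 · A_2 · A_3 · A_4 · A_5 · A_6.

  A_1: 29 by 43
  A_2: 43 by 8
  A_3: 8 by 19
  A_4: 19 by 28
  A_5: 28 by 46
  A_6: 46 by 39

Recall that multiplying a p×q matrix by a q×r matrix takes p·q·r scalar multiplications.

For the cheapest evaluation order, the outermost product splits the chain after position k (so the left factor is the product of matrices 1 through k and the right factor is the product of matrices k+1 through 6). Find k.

Adjacent pairs: A_1A_2 = 29·43·8 = 9976; A_2A_3 = 43·8·19 = 6536; A_3A_4 = 8·19·28 = 4256; A_4A_5 = 19·28·46 = 24472; A_5A_6 = 28·46·39 = 50232.
Length 3: A_1..A_3: k=1: 0+6536+29·43·19=30229; k=2: 9976+0+29·8·19=14384 → min 14384 | A_2..A_4: k=2: 0+4256+43·8·28=13888; k=3: 6536+0+43·19·28=29412 → min 13888 | A_3..A_5: k=3: 0+24472+8·19·46=31464; k=4: 4256+0+8·28·46=14560 → min 14560 | A_4..A_6: k=4: 0+50232+19·28·39=70980; k=5: 24472+0+19·46·39=58558 → min 58558.
Length 4: A_1..A_4: k=1: 0+13888+29·43·28=48804; k=2: 9976+4256+29·8·28=20728; k=3: 14384+0+29·19·28=29812 → min 20728 | A_2..A_5: k=2: 0+14560+43·8·46=30384; k=3: 6536+24472+43·19·46=68590; k=4: 13888+0+43·28·46=69272 → min 30384 | A_3..A_6: k=3: 0+58558+8·19·39=64486; k=4: 4256+50232+8·28·39=63224; k=5: 14560+0+8·46·39=28912 → min 28912.
Length 5: A_1..A_5: k=1: 0+30384+29·43·46=87746; k=2: 9976+14560+29·8·46=35208; k=3: 14384+24472+29·19·46=64202; k=4: 20728+0+29·28·46=58080 → min 35208 | A_2..A_6: k=2: 0+28912+43·8·39=42328; k=3: 6536+58558+43·19·39=96957; k=4: 13888+50232+43·28·39=111076; k=5: 30384+0+43·46·39=107526 → min 42328.
Top-level splits: k=1: (A_1..A_1)·(A_2..A_6) → 0+42328+29·43·39 = 90961; k=2: (A_1..A_2)·(A_3..A_6) → 9976+28912+29·8·39 = 47936; k=3: (A_1..A_3)·(A_4..A_6) → 14384+58558+29·19·39 = 94431; k=4: (A_1..A_4)·(A_5..A_6) → 20728+50232+29·28·39 = 102628; k=5: (A_1..A_5)·(A_6..A_6) → 35208+0+29·46·39 = 87234.
Best split is after A_2, i.e. k = 2.

2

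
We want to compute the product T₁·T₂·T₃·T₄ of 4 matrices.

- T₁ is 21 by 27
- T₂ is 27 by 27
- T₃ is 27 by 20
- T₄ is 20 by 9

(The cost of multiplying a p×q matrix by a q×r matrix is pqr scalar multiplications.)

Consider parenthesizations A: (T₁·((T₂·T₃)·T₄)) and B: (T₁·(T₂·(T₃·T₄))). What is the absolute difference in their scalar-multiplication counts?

Order A = (T₁·((T₂·T₃)·T₄)): (T₂·T₃): 27×27 by 27×20 → 27×20, cost 27·27·20 = 14580; ((T₂·T₃)·T₄): 27×20 by 20×9 → 27×9, cost 27·20·9 = 4860; cumulative 19440; (T₁·((T₂·T₃)·T₄)): 21×27 by 27×9 → 21×9, cost 21·27·9 = 5103; cumulative 24543. Total 24543.
Order B = (T₁·(T₂·(T₃·T₄))): (T₃·T₄): 27×20 by 20×9 → 27×9, cost 27·20·9 = 4860; (T₂·(T₃·T₄)): 27×27 by 27×9 → 27×9, cost 27·27·9 = 6561; cumulative 11421; (T₁·(T₂·(T₃·T₄))): 21×27 by 27×9 → 21×9, cost 21·27·9 = 5103; cumulative 16524. Total 16524.
Difference: |24543 − 16524| = 8019.

8019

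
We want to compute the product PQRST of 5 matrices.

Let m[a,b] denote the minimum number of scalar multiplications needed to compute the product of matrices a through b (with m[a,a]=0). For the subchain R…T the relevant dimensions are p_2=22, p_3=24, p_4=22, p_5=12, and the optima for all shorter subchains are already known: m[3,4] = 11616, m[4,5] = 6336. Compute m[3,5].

m[3,5] = min over k∈[3,4] of m[3,k]+m[k+1,5]+p_{2}·p_k·p_{5}.
k=3: 0 + 6336 + 22·24·12 = 12672; k=4: 11616 + 0 + 22·22·12 = 17424.
Minimum: 12672 at k=3.

12672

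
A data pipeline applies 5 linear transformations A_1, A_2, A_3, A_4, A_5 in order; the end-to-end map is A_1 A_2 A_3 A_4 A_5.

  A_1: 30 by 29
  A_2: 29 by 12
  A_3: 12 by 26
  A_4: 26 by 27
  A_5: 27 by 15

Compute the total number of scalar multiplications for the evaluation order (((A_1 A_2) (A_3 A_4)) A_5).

(A_1 A_2): 30×29 by 29×12 → 30×12, cost 30·29·12 = 10440
(A_3 A_4): 12×26 by 26×27 → 12×27, cost 12·26·27 = 8424
((A_1 A_2) (A_3 A_4)): 30×12 by 12×27 → 30×27, cost 30·12·27 = 9720; cumulative 28584
(((A_1 A_2) (A_3 A_4)) A_5): 30×27 by 27×15 → 30×15, cost 30·27·15 = 12150; cumulative 40734
Total: 40734 scalar multiplications.

40734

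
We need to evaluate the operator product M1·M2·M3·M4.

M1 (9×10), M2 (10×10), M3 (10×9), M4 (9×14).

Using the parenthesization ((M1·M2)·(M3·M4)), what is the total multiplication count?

3420

(M1·M2): 9×10 by 10×10 → 9×10, cost 9·10·10 = 900
(M3·M4): 10×9 by 9×14 → 10×14, cost 10·9·14 = 1260
((M1·M2)·(M3·M4)): 9×10 by 10×14 → 9×14, cost 9·10·14 = 1260; cumulative 3420
Total: 3420 scalar multiplications.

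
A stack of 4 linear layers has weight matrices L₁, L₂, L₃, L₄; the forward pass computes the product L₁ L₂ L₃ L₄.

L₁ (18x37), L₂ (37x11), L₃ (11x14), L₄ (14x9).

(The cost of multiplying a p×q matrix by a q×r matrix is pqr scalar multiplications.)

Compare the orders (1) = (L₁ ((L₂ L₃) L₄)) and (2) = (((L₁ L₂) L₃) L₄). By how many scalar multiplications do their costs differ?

Order (1) = (L₁ ((L₂ L₃) L₄)): (L₂ L₃): 37×11 by 11×14 → 37×14, cost 37·11·14 = 5698; ((L₂ L₃) L₄): 37×14 by 14×9 → 37×9, cost 37·14·9 = 4662; cumulative 10360; (L₁ ((L₂ L₃) L₄)): 18×37 by 37×9 → 18×9, cost 18·37·9 = 5994; cumulative 16354. Total 16354.
Order (2) = (((L₁ L₂) L₃) L₄): (L₁ L₂): 18×37 by 37×11 → 18×11, cost 18·37·11 = 7326; ((L₁ L₂) L₃): 18×11 by 11×14 → 18×14, cost 18·11·14 = 2772; cumulative 10098; (((L₁ L₂) L₃) L₄): 18×14 by 14×9 → 18×9, cost 18·14·9 = 2268; cumulative 12366. Total 12366.
Difference: |16354 − 12366| = 3988.

3988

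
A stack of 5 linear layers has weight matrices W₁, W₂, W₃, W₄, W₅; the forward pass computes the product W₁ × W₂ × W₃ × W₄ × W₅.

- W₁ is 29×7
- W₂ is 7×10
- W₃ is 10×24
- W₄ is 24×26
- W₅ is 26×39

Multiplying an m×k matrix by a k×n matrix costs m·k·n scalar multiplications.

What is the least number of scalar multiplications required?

Adjacent pairs: W₁W₂ = 29·7·10 = 2030; W₂W₃ = 7·10·24 = 1680; W₃W₄ = 10·24·26 = 6240; W₄W₅ = 24·26·39 = 24336.
Length 3: W₁..W₃: k=1: 0+1680+29·7·24=6552; k=2: 2030+0+29·10·24=8990 → min 6552 | W₂..W₄: k=2: 0+6240+7·10·26=8060; k=3: 1680+0+7·24·26=6048 → min 6048 | W₃..W₅: k=3: 0+24336+10·24·39=33696; k=4: 6240+0+10·26·39=16380 → min 16380.
Length 4: W₁..W₄: k=1: 0+6048+29·7·26=11326; k=2: 2030+6240+29·10·26=15810; k=3: 6552+0+29·24·26=24648 → min 11326 | W₂..W₅: k=2: 0+16380+7·10·39=19110; k=3: 1680+24336+7·24·39=32568; k=4: 6048+0+7·26·39=13146 → min 13146.
Length 5: W₁..W₅: k=1: 0+13146+29·7·39=21063; k=2: 2030+16380+29·10·39=29720; k=3: 6552+24336+29·24·39=58032; k=4: 11326+0+29·26·39=40732 → min 21063.
Optimal order: (W₁ × (((W₂ × W₃) × W₄) × W₅)) with cost 21063.

21063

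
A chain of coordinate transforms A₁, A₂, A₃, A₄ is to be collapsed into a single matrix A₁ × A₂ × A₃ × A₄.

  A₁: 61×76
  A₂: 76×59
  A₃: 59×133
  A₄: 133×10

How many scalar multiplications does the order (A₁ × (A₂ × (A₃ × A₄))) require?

(A₃ × A₄): 59×133 by 133×10 → 59×10, cost 59·133·10 = 78470
(A₂ × (A₃ × A₄)): 76×59 by 59×10 → 76×10, cost 76·59·10 = 44840; cumulative 123310
(A₁ × (A₂ × (A₃ × A₄))): 61×76 by 76×10 → 61×10, cost 61·76·10 = 46360; cumulative 169670
Total: 169670 scalar multiplications.

169670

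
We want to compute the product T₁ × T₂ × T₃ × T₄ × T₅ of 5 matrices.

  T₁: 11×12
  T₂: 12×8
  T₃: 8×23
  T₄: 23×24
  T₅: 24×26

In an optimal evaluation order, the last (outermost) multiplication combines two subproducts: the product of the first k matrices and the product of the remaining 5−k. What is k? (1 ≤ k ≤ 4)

Adjacent pairs: T₁T₂ = 11·12·8 = 1056; T₂T₃ = 12·8·23 = 2208; T₃T₄ = 8·23·24 = 4416; T₄T₅ = 23·24·26 = 14352.
Length 3: T₁..T₃: k=1: 0+2208+11·12·23=5244; k=2: 1056+0+11·8·23=3080 → min 3080 | T₂..T₄: k=2: 0+4416+12·8·24=6720; k=3: 2208+0+12·23·24=8832 → min 6720 | T₃..T₅: k=3: 0+14352+8·23·26=19136; k=4: 4416+0+8·24·26=9408 → min 9408.
Length 4: T₁..T₄: k=1: 0+6720+11·12·24=9888; k=2: 1056+4416+11·8·24=7584; k=3: 3080+0+11·23·24=9152 → min 7584 | T₂..T₅: k=2: 0+9408+12·8·26=11904; k=3: 2208+14352+12·23·26=23736; k=4: 6720+0+12·24·26=14208 → min 11904.
Top-level splits: k=1: (T₁..T₁)·(T₂..T₅) → 0+11904+11·12·26 = 15336; k=2: (T₁..T₂)·(T₃..T₅) → 1056+9408+11·8·26 = 12752; k=3: (T₁..T₃)·(T₄..T₅) → 3080+14352+11·23·26 = 24010; k=4: (T₁..T₄)·(T₅..T₅) → 7584+0+11·24·26 = 14448.
Best split is after T₂, i.e. k = 2.

2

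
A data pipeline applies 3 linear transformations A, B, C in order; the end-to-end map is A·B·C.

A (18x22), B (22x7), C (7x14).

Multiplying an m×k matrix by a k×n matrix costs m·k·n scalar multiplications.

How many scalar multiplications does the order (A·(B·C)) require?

(B·C): 22×7 by 7×14 → 22×14, cost 22·7·14 = 2156
(A·(B·C)): 18×22 by 22×14 → 18×14, cost 18·22·14 = 5544; cumulative 7700
Total: 7700 scalar multiplications.

7700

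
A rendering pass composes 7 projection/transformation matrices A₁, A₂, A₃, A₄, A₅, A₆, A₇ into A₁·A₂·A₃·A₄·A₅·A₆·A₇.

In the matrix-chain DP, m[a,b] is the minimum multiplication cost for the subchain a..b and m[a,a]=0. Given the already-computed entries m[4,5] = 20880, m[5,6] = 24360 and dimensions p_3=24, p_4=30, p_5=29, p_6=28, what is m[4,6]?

m[4,6] = min over k∈[4,5] of m[4,k]+m[k+1,6]+p_{3}·p_k·p_{6}.
k=4: 0 + 24360 + 24·30·28 = 44520; k=5: 20880 + 0 + 24·29·28 = 40368.
Minimum: 40368 at k=5.

40368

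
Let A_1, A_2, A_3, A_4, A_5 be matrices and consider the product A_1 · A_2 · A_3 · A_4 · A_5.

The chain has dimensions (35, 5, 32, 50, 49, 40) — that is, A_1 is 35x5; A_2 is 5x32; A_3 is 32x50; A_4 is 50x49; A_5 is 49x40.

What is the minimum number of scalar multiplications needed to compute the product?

Adjacent pairs: A_1A_2 = 35·5·32 = 5600; A_2A_3 = 5·32·50 = 8000; A_3A_4 = 32·50·49 = 78400; A_4A_5 = 50·49·40 = 98000.
Length 3: A_1..A_3: k=1: 0+8000+35·5·50=16750; k=2: 5600+0+35·32·50=61600 → min 16750 | A_2..A_4: k=2: 0+78400+5·32·49=86240; k=3: 8000+0+5·50·49=20250 → min 20250 | A_3..A_5: k=3: 0+98000+32·50·40=162000; k=4: 78400+0+32·49·40=141120 → min 141120.
Length 4: A_1..A_4: k=1: 0+20250+35·5·49=28825; k=2: 5600+78400+35·32·49=138880; k=3: 16750+0+35·50·49=102500 → min 28825 | A_2..A_5: k=2: 0+141120+5·32·40=147520; k=3: 8000+98000+5·50·40=116000; k=4: 20250+0+5·49·40=30050 → min 30050.
Length 5: A_1..A_5: k=1: 0+30050+35·5·40=37050; k=2: 5600+141120+35·32·40=191520; k=3: 16750+98000+35·50·40=184750; k=4: 28825+0+35·49·40=97425 → min 37050.
Optimal order: (A_1 · (((A_2 · A_3) · A_4) · A_5)) with cost 37050.

37050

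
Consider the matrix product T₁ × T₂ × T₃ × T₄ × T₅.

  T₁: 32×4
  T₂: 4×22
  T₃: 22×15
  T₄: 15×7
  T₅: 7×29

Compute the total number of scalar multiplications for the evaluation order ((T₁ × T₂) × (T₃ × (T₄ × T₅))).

(T₁ × T₂): 32×4 by 4×22 → 32×22, cost 32·4·22 = 2816
(T₄ × T₅): 15×7 by 7×29 → 15×29, cost 15·7·29 = 3045
(T₃ × (T₄ × T₅)): 22×15 by 15×29 → 22×29, cost 22·15·29 = 9570; cumulative 12615
((T₁ × T₂) × (T₃ × (T₄ × T₅))): 32×22 by 22×29 → 32×29, cost 32·22·29 = 20416; cumulative 35847
Total: 35847 scalar multiplications.

35847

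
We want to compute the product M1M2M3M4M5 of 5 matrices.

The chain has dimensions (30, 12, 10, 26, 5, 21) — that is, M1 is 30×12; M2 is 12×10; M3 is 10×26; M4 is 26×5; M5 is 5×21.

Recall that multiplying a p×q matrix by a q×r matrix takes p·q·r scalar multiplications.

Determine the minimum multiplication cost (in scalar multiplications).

6850

Adjacent pairs: M1M2 = 30·12·10 = 3600; M2M3 = 12·10·26 = 3120; M3M4 = 10·26·5 = 1300; M4M5 = 26·5·21 = 2730.
Length 3: M1..M3: k=1: 0+3120+30·12·26=12480; k=2: 3600+0+30·10·26=11400 → min 11400 | M2..M4: k=2: 0+1300+12·10·5=1900; k=3: 3120+0+12·26·5=4680 → min 1900 | M3..M5: k=3: 0+2730+10·26·21=8190; k=4: 1300+0+10·5·21=2350 → min 2350.
Length 4: M1..M4: k=1: 0+1900+30·12·5=3700; k=2: 3600+1300+30·10·5=6400; k=3: 11400+0+30·26·5=15300 → min 3700 | M2..M5: k=2: 0+2350+12·10·21=4870; k=3: 3120+2730+12·26·21=12402; k=4: 1900+0+12·5·21=3160 → min 3160.
Length 5: M1..M5: k=1: 0+3160+30·12·21=10720; k=2: 3600+2350+30·10·21=12250; k=3: 11400+2730+30·26·21=30510; k=4: 3700+0+30·5·21=6850 → min 6850.
Optimal order: ((M1(M2(M3M4)))M5) with cost 6850.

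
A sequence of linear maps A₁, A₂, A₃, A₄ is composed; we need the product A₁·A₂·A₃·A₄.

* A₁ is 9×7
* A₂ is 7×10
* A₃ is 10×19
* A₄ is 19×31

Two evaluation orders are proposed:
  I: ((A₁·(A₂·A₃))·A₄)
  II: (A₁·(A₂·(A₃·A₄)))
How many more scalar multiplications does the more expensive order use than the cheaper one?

Order I = ((A₁·(A₂·A₃))·A₄): (A₂·A₃): 7×10 by 10×19 → 7×19, cost 7·10·19 = 1330; (A₁·(A₂·A₃)): 9×7 by 7×19 → 9×19, cost 9·7·19 = 1197; cumulative 2527; ((A₁·(A₂·A₃))·A₄): 9×19 by 19×31 → 9×31, cost 9·19·31 = 5301; cumulative 7828. Total 7828.
Order II = (A₁·(A₂·(A₃·A₄))): (A₃·A₄): 10×19 by 19×31 → 10×31, cost 10·19·31 = 5890; (A₂·(A₃·A₄)): 7×10 by 10×31 → 7×31, cost 7·10·31 = 2170; cumulative 8060; (A₁·(A₂·(A₃·A₄))): 9×7 by 7×31 → 9×31, cost 9·7·31 = 1953; cumulative 10013. Total 10013.
Difference: |7828 − 10013| = 2185.

2185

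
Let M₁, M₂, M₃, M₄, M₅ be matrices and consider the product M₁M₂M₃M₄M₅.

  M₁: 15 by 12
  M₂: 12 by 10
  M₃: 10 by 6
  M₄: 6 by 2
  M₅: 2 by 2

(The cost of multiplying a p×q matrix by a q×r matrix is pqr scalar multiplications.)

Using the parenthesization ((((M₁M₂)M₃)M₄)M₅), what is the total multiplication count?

(M₁M₂): 15×12 by 12×10 → 15×10, cost 15·12·10 = 1800
((M₁M₂)M₃): 15×10 by 10×6 → 15×6, cost 15·10·6 = 900; cumulative 2700
(((M₁M₂)M₃)M₄): 15×6 by 6×2 → 15×2, cost 15·6·2 = 180; cumulative 2880
((((M₁M₂)M₃)M₄)M₅): 15×2 by 2×2 → 15×2, cost 15·2·2 = 60; cumulative 2940
Total: 2940 scalar multiplications.

2940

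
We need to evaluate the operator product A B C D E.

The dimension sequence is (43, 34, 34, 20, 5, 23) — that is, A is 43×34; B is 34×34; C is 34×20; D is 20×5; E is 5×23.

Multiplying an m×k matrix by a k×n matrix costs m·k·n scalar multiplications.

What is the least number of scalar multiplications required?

Adjacent pairs: AB = 43·34·34 = 49708; BC = 34·34·20 = 23120; CD = 34·20·5 = 3400; DE = 20·5·23 = 2300.
Length 3: A..C: k=1: 0+23120+43·34·20=52360; k=2: 49708+0+43·34·20=78948 → min 52360 | B..D: k=2: 0+3400+34·34·5=9180; k=3: 23120+0+34·20·5=26520 → min 9180 | C..E: k=3: 0+2300+34·20·23=17940; k=4: 3400+0+34·5·23=7310 → min 7310.
Length 4: A..D: k=1: 0+9180+43·34·5=16490; k=2: 49708+3400+43·34·5=60418; k=3: 52360+0+43·20·5=56660 → min 16490 | B..E: k=2: 0+7310+34·34·23=33898; k=3: 23120+2300+34·20·23=41060; k=4: 9180+0+34·5·23=13090 → min 13090.
Length 5: A..E: k=1: 0+13090+43·34·23=46716; k=2: 49708+7310+43·34·23=90644; k=3: 52360+2300+43·20·23=74440; k=4: 16490+0+43·5·23=21435 → min 21435.
Optimal order: ((A (B (C D))) E) with cost 21435.

21435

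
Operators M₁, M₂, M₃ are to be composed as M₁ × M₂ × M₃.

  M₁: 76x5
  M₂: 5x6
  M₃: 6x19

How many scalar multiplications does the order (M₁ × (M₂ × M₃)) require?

(M₂ × M₃): 5×6 by 6×19 → 5×19, cost 5·6·19 = 570
(M₁ × (M₂ × M₃)): 76×5 by 5×19 → 76×19, cost 76·5·19 = 7220; cumulative 7790
Total: 7790 scalar multiplications.

7790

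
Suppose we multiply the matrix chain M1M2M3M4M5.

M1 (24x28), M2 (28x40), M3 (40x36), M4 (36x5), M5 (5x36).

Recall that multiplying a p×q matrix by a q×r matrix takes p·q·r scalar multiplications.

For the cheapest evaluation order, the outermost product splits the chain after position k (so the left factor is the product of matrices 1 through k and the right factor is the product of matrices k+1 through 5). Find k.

4

Adjacent pairs: M1M2 = 24·28·40 = 26880; M2M3 = 28·40·36 = 40320; M3M4 = 40·36·5 = 7200; M4M5 = 36·5·36 = 6480.
Length 3: M1..M3: k=1: 0+40320+24·28·36=64512; k=2: 26880+0+24·40·36=61440 → min 61440 | M2..M4: k=2: 0+7200+28·40·5=12800; k=3: 40320+0+28·36·5=45360 → min 12800 | M3..M5: k=3: 0+6480+40·36·36=58320; k=4: 7200+0+40·5·36=14400 → min 14400.
Length 4: M1..M4: k=1: 0+12800+24·28·5=16160; k=2: 26880+7200+24·40·5=38880; k=3: 61440+0+24·36·5=65760 → min 16160 | M2..M5: k=2: 0+14400+28·40·36=54720; k=3: 40320+6480+28·36·36=83088; k=4: 12800+0+28·5·36=17840 → min 17840.
Top-level splits: k=1: (M1..M1)·(M2..M5) → 0+17840+24·28·36 = 42032; k=2: (M1..M2)·(M3..M5) → 26880+14400+24·40·36 = 75840; k=3: (M1..M3)·(M4..M5) → 61440+6480+24·36·36 = 99024; k=4: (M1..M4)·(M5..M5) → 16160+0+24·5·36 = 20480.
Best split is after M4, i.e. k = 4.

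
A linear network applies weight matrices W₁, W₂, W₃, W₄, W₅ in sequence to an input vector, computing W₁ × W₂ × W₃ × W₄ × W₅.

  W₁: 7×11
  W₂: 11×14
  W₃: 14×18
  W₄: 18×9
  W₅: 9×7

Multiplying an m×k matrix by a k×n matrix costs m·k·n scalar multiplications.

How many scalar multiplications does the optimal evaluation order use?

Adjacent pairs: W₁W₂ = 7·11·14 = 1078; W₂W₃ = 11·14·18 = 2772; W₃W₄ = 14·18·9 = 2268; W₄W₅ = 18·9·7 = 1134.
Length 3: W₁..W₃: k=1: 0+2772+7·11·18=4158; k=2: 1078+0+7·14·18=2842 → min 2842 | W₂..W₄: k=2: 0+2268+11·14·9=3654; k=3: 2772+0+11·18·9=4554 → min 3654 | W₃..W₅: k=3: 0+1134+14·18·7=2898; k=4: 2268+0+14·9·7=3150 → min 2898.
Length 4: W₁..W₄: k=1: 0+3654+7·11·9=4347; k=2: 1078+2268+7·14·9=4228; k=3: 2842+0+7·18·9=3976 → min 3976 | W₂..W₅: k=2: 0+2898+11·14·7=3976; k=3: 2772+1134+11·18·7=5292; k=4: 3654+0+11·9·7=4347 → min 3976.
Length 5: W₁..W₅: k=1: 0+3976+7·11·7=4515; k=2: 1078+2898+7·14·7=4662; k=3: 2842+1134+7·18·7=4858; k=4: 3976+0+7·9·7=4417 → min 4417.
Optimal order: ((((W₁ × W₂) × W₃) × W₄) × W₅) with cost 4417.

4417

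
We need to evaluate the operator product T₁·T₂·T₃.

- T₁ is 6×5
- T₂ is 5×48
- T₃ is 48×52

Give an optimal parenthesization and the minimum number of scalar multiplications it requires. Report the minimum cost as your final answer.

(T₁·(T₂·T₃)): cost 14040.
((T₁·T₂)·T₃): cost 16416.
Optimal: (T₁·(T₂·T₃)) with cost 14040.

14040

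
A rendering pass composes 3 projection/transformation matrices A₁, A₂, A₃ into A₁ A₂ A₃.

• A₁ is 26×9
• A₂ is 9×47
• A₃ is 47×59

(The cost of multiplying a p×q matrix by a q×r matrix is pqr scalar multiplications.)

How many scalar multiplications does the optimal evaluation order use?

Order (A₁ (A₂ A₃)): (A₂ A₃): 9×47 by 47×59 → 9×59, cost 9·47·59 = 24957; (A₁ (A₂ A₃)): 26×9 by 9×59 → 26×59, cost 26·9·59 = 13806; cumulative 38763. Total 38763.
Order ((A₁ A₂) A₃): (A₁ A₂): 26×9 by 9×47 → 26×47, cost 26·9·47 = 10998; ((A₁ A₂) A₃): 26×47 by 47×59 → 26×59, cost 26·47·59 = 72098; cumulative 83096. Total 83096.
Minimum: 38763.

38763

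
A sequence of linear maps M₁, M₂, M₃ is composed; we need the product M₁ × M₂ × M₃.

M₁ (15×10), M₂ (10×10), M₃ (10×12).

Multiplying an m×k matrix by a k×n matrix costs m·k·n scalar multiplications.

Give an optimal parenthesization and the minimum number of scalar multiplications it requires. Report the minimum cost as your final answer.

(M₁ × (M₂ × M₃)): cost 3000.
((M₁ × M₂) × M₃): cost 3300.
Optimal: (M₁ × (M₂ × M₃)) with cost 3000.

3000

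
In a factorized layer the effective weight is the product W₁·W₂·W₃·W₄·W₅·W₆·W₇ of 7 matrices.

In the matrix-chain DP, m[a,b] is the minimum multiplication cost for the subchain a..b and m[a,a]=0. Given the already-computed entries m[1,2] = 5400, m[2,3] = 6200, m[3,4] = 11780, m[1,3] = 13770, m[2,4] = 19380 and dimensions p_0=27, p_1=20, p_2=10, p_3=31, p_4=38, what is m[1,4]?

m[1,4] = min over k∈[1,3] of m[1,k]+m[k+1,4]+p_{0}·p_k·p_{4}.
k=1: 0 + 19380 + 27·20·38 = 39900; k=2: 5400 + 11780 + 27·10·38 = 27440; k=3: 13770 + 0 + 27·31·38 = 45576.
Minimum: 27440 at k=2.

27440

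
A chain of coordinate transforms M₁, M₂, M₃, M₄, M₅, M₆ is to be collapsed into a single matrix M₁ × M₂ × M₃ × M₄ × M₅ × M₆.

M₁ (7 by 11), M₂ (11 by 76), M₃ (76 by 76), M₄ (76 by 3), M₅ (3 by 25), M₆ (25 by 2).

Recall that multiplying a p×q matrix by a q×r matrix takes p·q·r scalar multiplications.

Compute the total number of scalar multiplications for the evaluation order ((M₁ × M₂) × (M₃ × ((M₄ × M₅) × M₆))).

27968

(M₁ × M₂): 7×11 by 11×76 → 7×76, cost 7·11·76 = 5852
(M₄ × M₅): 76×3 by 3×25 → 76×25, cost 76·3·25 = 5700
((M₄ × M₅) × M₆): 76×25 by 25×2 → 76×2, cost 76·25·2 = 3800; cumulative 9500
(M₃ × ((M₄ × M₅) × M₆)): 76×76 by 76×2 → 76×2, cost 76·76·2 = 11552; cumulative 21052
((M₁ × M₂) × (M₃ × ((M₄ × M₅) × M₆))): 7×76 by 76×2 → 7×2, cost 7·76·2 = 1064; cumulative 27968
Total: 27968 scalar multiplications.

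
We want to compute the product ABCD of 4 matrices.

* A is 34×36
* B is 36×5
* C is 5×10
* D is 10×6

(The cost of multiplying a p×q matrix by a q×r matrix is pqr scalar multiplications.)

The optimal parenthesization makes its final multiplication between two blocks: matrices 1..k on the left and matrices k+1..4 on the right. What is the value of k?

2

Adjacent pairs: AB = 34·36·5 = 6120; BC = 36·5·10 = 1800; CD = 5·10·6 = 300.
Length 3: A..C: k=1: 0+1800+34·36·10=14040; k=2: 6120+0+34·5·10=7820 → min 7820 | B..D: k=2: 0+300+36·5·6=1380; k=3: 1800+0+36·10·6=3960 → min 1380.
Top-level splits: k=1: (A..A)·(B..D) → 0+1380+34·36·6 = 8724; k=2: (A..B)·(C..D) → 6120+300+34·5·6 = 7440; k=3: (A..C)·(D..D) → 7820+0+34·10·6 = 9860.
Best split is after B, i.e. k = 2.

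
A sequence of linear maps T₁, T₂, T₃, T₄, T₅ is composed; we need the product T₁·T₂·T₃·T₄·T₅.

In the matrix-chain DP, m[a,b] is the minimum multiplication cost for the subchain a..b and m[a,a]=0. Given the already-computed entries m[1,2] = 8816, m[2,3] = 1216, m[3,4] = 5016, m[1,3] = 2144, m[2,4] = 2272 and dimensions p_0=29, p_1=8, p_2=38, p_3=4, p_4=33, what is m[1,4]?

5972

m[1,4] = min over k∈[1,3] of m[1,k]+m[k+1,4]+p_{0}·p_k·p_{4}.
k=1: 0 + 2272 + 29·8·33 = 9928; k=2: 8816 + 5016 + 29·38·33 = 50198; k=3: 2144 + 0 + 29·4·33 = 5972.
Minimum: 5972 at k=3.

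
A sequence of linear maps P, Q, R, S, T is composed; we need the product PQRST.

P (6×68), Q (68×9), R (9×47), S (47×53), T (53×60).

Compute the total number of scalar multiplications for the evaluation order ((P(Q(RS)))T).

(RS): 9×47 by 47×53 → 9×53, cost 9·47·53 = 22419
(Q(RS)): 68×9 by 9×53 → 68×53, cost 68·9·53 = 32436; cumulative 54855
(P(Q(RS))): 6×68 by 68×53 → 6×53, cost 6·68·53 = 21624; cumulative 76479
((P(Q(RS)))T): 6×53 by 53×60 → 6×60, cost 6·53·60 = 19080; cumulative 95559
Total: 95559 scalar multiplications.

95559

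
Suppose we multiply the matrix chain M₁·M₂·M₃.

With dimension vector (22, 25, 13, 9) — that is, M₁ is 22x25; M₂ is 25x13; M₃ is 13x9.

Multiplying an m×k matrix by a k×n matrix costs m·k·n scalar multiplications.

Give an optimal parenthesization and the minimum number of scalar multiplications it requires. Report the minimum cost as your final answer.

7875

(M₁·(M₂·M₃)): cost 7875.
((M₁·M₂)·M₃): cost 9724.
Optimal: (M₁·(M₂·M₃)) with cost 7875.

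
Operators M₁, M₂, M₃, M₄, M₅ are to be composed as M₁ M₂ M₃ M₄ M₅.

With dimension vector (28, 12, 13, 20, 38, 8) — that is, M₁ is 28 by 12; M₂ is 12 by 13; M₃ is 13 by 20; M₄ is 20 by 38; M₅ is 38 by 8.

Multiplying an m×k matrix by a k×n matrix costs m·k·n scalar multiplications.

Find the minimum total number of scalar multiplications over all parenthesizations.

Adjacent pairs: M₁M₂ = 28·12·13 = 4368; M₂M₃ = 12·13·20 = 3120; M₃M₄ = 13·20·38 = 9880; M₄M₅ = 20·38·8 = 6080.
Length 3: M₁..M₃: k=1: 0+3120+28·12·20=9840; k=2: 4368+0+28·13·20=11648 → min 9840 | M₂..M₄: k=2: 0+9880+12·13·38=15808; k=3: 3120+0+12·20·38=12240 → min 12240 | M₃..M₅: k=3: 0+6080+13·20·8=8160; k=4: 9880+0+13·38·8=13832 → min 8160.
Length 4: M₁..M₄: k=1: 0+12240+28·12·38=25008; k=2: 4368+9880+28·13·38=28080; k=3: 9840+0+28·20·38=31120 → min 25008 | M₂..M₅: k=2: 0+8160+12·13·8=9408; k=3: 3120+6080+12·20·8=11120; k=4: 12240+0+12·38·8=15888 → min 9408.
Length 5: M₁..M₅: k=1: 0+9408+28·12·8=12096; k=2: 4368+8160+28·13·8=15440; k=3: 9840+6080+28·20·8=20400; k=4: 25008+0+28·38·8=33520 → min 12096.
Optimal order: (M₁ (M₂ (M₃ (M₄ M₅)))) with cost 12096.

12096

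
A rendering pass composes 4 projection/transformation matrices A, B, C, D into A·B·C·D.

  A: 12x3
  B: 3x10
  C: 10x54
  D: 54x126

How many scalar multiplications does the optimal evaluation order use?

26568

Adjacent pairs: AB = 12·3·10 = 360; BC = 3·10·54 = 1620; CD = 10·54·126 = 68040.
Length 3: A..C: k=1: 0+1620+12·3·54=3564; k=2: 360+0+12·10·54=6840 → min 3564 | B..D: k=2: 0+68040+3·10·126=71820; k=3: 1620+0+3·54·126=22032 → min 22032.
Length 4: A..D: k=1: 0+22032+12·3·126=26568; k=2: 360+68040+12·10·126=83520; k=3: 3564+0+12·54·126=85212 → min 26568.
Optimal order: (A·((B·C)·D)) with cost 26568.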